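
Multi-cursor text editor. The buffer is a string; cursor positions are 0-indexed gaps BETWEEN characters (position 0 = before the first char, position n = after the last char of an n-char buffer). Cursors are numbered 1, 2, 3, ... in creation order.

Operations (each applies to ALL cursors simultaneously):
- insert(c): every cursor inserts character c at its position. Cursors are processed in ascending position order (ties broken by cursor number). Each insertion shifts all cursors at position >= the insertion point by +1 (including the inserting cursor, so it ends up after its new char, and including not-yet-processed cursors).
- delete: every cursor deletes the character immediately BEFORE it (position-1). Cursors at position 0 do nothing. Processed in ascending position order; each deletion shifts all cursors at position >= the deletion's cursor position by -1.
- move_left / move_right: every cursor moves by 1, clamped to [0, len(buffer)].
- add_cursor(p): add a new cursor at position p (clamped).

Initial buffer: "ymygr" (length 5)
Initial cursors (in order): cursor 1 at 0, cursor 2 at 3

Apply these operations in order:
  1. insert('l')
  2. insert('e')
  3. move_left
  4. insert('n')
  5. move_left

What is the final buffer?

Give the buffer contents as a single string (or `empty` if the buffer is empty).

Answer: lneymylnegr

Derivation:
After op 1 (insert('l')): buffer="lymylgr" (len 7), cursors c1@1 c2@5, authorship 1...2..
After op 2 (insert('e')): buffer="leymylegr" (len 9), cursors c1@2 c2@7, authorship 11...22..
After op 3 (move_left): buffer="leymylegr" (len 9), cursors c1@1 c2@6, authorship 11...22..
After op 4 (insert('n')): buffer="lneymylnegr" (len 11), cursors c1@2 c2@8, authorship 111...222..
After op 5 (move_left): buffer="lneymylnegr" (len 11), cursors c1@1 c2@7, authorship 111...222..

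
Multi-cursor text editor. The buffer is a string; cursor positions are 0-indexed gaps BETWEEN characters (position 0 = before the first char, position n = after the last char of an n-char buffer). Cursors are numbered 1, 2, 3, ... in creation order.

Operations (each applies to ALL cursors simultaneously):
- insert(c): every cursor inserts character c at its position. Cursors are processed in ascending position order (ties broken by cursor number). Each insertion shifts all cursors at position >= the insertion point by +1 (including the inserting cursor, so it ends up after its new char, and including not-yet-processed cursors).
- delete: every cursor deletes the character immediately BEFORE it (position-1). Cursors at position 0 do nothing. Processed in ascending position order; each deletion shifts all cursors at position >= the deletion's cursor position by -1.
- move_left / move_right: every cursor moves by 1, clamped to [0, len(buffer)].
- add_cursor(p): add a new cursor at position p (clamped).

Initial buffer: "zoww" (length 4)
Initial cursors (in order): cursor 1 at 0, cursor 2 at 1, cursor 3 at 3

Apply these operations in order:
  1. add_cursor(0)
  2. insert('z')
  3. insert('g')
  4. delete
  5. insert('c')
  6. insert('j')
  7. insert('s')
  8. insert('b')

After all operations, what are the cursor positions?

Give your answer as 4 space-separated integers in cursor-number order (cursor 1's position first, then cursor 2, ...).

After op 1 (add_cursor(0)): buffer="zoww" (len 4), cursors c1@0 c4@0 c2@1 c3@3, authorship ....
After op 2 (insert('z')): buffer="zzzzowzw" (len 8), cursors c1@2 c4@2 c2@4 c3@7, authorship 14.2..3.
After op 3 (insert('g')): buffer="zzggzzgowzgw" (len 12), cursors c1@4 c4@4 c2@7 c3@11, authorship 1414.22..33.
After op 4 (delete): buffer="zzzzowzw" (len 8), cursors c1@2 c4@2 c2@4 c3@7, authorship 14.2..3.
After op 5 (insert('c')): buffer="zzcczzcowzcw" (len 12), cursors c1@4 c4@4 c2@7 c3@11, authorship 1414.22..33.
After op 6 (insert('j')): buffer="zzccjjzzcjowzcjw" (len 16), cursors c1@6 c4@6 c2@10 c3@15, authorship 141414.222..333.
After op 7 (insert('s')): buffer="zzccjjsszzcjsowzcjsw" (len 20), cursors c1@8 c4@8 c2@13 c3@19, authorship 14141414.2222..3333.
After op 8 (insert('b')): buffer="zzccjjssbbzzcjsbowzcjsbw" (len 24), cursors c1@10 c4@10 c2@16 c3@23, authorship 1414141414.22222..33333.

Answer: 10 16 23 10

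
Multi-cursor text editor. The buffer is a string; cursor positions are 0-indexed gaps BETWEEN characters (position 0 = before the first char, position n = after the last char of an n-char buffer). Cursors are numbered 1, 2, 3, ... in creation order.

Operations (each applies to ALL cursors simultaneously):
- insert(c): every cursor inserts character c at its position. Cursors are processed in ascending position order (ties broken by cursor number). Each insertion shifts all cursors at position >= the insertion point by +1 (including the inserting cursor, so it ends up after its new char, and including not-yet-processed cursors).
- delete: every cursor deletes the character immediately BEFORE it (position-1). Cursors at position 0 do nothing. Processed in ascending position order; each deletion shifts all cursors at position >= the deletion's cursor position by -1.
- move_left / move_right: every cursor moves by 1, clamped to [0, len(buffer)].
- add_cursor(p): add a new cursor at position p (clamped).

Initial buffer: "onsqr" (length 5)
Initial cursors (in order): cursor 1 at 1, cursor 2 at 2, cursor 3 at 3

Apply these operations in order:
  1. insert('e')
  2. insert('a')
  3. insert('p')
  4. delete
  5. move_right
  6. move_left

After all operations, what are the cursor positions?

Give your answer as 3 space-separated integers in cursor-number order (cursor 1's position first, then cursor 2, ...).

After op 1 (insert('e')): buffer="oeneseqr" (len 8), cursors c1@2 c2@4 c3@6, authorship .1.2.3..
After op 2 (insert('a')): buffer="oeaneaseaqr" (len 11), cursors c1@3 c2@6 c3@9, authorship .11.22.33..
After op 3 (insert('p')): buffer="oeapneapseapqr" (len 14), cursors c1@4 c2@8 c3@12, authorship .111.222.333..
After op 4 (delete): buffer="oeaneaseaqr" (len 11), cursors c1@3 c2@6 c3@9, authorship .11.22.33..
After op 5 (move_right): buffer="oeaneaseaqr" (len 11), cursors c1@4 c2@7 c3@10, authorship .11.22.33..
After op 6 (move_left): buffer="oeaneaseaqr" (len 11), cursors c1@3 c2@6 c3@9, authorship .11.22.33..

Answer: 3 6 9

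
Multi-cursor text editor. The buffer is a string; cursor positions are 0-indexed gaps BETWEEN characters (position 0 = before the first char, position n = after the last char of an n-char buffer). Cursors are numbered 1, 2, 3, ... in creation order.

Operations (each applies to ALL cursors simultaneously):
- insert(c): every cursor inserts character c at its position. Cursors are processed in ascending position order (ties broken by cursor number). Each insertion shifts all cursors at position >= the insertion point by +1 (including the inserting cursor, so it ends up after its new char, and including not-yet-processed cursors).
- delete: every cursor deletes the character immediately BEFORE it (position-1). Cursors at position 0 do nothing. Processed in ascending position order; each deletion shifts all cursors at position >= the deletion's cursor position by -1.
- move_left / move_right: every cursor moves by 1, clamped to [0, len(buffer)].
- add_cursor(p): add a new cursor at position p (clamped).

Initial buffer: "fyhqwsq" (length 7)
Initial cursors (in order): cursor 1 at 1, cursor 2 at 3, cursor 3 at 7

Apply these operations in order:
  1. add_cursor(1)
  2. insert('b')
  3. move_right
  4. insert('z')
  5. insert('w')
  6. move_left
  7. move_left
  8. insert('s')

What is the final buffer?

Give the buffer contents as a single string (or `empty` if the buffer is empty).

After op 1 (add_cursor(1)): buffer="fyhqwsq" (len 7), cursors c1@1 c4@1 c2@3 c3@7, authorship .......
After op 2 (insert('b')): buffer="fbbyhbqwsqb" (len 11), cursors c1@3 c4@3 c2@6 c3@11, authorship .14..2....3
After op 3 (move_right): buffer="fbbyhbqwsqb" (len 11), cursors c1@4 c4@4 c2@7 c3@11, authorship .14..2....3
After op 4 (insert('z')): buffer="fbbyzzhbqzwsqbz" (len 15), cursors c1@6 c4@6 c2@10 c3@15, authorship .14.14.2.2...33
After op 5 (insert('w')): buffer="fbbyzzwwhbqzwwsqbzw" (len 19), cursors c1@8 c4@8 c2@13 c3@19, authorship .14.1414.2.22...333
After op 6 (move_left): buffer="fbbyzzwwhbqzwwsqbzw" (len 19), cursors c1@7 c4@7 c2@12 c3@18, authorship .14.1414.2.22...333
After op 7 (move_left): buffer="fbbyzzwwhbqzwwsqbzw" (len 19), cursors c1@6 c4@6 c2@11 c3@17, authorship .14.1414.2.22...333
After op 8 (insert('s')): buffer="fbbyzzsswwhbqszwwsqbszw" (len 23), cursors c1@8 c4@8 c2@14 c3@21, authorship .14.141414.2.222...3333

Answer: fbbyzzsswwhbqszwwsqbszw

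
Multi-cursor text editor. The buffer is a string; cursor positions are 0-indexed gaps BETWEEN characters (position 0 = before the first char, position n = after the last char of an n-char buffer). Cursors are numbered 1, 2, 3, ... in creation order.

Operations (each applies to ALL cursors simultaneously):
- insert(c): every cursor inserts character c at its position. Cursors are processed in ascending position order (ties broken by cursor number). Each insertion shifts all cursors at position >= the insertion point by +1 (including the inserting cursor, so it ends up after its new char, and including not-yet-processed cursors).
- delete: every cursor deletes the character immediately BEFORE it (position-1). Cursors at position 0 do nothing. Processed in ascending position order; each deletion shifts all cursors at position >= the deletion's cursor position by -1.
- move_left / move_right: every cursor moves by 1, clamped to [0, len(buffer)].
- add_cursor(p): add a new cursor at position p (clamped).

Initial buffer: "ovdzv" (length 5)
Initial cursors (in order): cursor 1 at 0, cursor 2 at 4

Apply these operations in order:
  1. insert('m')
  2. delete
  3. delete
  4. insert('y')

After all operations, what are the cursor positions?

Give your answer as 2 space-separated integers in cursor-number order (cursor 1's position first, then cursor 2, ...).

After op 1 (insert('m')): buffer="movdzmv" (len 7), cursors c1@1 c2@6, authorship 1....2.
After op 2 (delete): buffer="ovdzv" (len 5), cursors c1@0 c2@4, authorship .....
After op 3 (delete): buffer="ovdv" (len 4), cursors c1@0 c2@3, authorship ....
After op 4 (insert('y')): buffer="yovdyv" (len 6), cursors c1@1 c2@5, authorship 1...2.

Answer: 1 5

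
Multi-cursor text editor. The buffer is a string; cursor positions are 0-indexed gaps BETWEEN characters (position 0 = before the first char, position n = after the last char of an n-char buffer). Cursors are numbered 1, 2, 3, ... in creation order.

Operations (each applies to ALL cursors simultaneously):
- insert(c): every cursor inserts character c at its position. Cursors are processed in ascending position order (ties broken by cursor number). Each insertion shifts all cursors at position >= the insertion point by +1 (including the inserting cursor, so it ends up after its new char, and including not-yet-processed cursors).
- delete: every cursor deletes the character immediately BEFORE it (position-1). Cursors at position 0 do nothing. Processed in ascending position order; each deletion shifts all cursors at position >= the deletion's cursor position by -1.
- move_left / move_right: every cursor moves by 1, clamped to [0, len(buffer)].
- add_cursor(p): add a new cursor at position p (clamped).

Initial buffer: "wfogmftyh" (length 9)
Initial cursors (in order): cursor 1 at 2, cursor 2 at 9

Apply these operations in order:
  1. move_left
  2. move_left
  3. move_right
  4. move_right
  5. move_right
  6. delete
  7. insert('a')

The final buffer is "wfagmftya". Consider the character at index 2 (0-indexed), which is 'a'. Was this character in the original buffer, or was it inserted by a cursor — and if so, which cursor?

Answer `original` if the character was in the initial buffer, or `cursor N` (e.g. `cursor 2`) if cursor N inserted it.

After op 1 (move_left): buffer="wfogmftyh" (len 9), cursors c1@1 c2@8, authorship .........
After op 2 (move_left): buffer="wfogmftyh" (len 9), cursors c1@0 c2@7, authorship .........
After op 3 (move_right): buffer="wfogmftyh" (len 9), cursors c1@1 c2@8, authorship .........
After op 4 (move_right): buffer="wfogmftyh" (len 9), cursors c1@2 c2@9, authorship .........
After op 5 (move_right): buffer="wfogmftyh" (len 9), cursors c1@3 c2@9, authorship .........
After op 6 (delete): buffer="wfgmfty" (len 7), cursors c1@2 c2@7, authorship .......
After op 7 (insert('a')): buffer="wfagmftya" (len 9), cursors c1@3 c2@9, authorship ..1.....2
Authorship (.=original, N=cursor N): . . 1 . . . . . 2
Index 2: author = 1

Answer: cursor 1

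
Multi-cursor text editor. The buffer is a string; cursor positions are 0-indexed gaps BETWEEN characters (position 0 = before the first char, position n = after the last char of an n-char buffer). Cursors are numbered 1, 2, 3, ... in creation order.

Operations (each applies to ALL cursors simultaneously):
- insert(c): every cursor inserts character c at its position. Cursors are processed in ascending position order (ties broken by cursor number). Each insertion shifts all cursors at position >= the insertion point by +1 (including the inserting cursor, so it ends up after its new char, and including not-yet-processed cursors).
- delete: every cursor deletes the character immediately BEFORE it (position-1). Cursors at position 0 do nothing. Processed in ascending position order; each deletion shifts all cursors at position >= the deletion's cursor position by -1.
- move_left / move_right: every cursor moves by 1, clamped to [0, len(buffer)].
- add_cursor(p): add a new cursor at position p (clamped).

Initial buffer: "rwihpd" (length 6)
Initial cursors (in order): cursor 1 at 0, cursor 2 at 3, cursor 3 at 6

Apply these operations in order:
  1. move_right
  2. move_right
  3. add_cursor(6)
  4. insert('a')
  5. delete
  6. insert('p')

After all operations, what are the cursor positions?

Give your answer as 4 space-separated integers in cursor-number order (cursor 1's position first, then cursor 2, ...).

After op 1 (move_right): buffer="rwihpd" (len 6), cursors c1@1 c2@4 c3@6, authorship ......
After op 2 (move_right): buffer="rwihpd" (len 6), cursors c1@2 c2@5 c3@6, authorship ......
After op 3 (add_cursor(6)): buffer="rwihpd" (len 6), cursors c1@2 c2@5 c3@6 c4@6, authorship ......
After op 4 (insert('a')): buffer="rwaihpadaa" (len 10), cursors c1@3 c2@7 c3@10 c4@10, authorship ..1...2.34
After op 5 (delete): buffer="rwihpd" (len 6), cursors c1@2 c2@5 c3@6 c4@6, authorship ......
After op 6 (insert('p')): buffer="rwpihppdpp" (len 10), cursors c1@3 c2@7 c3@10 c4@10, authorship ..1...2.34

Answer: 3 7 10 10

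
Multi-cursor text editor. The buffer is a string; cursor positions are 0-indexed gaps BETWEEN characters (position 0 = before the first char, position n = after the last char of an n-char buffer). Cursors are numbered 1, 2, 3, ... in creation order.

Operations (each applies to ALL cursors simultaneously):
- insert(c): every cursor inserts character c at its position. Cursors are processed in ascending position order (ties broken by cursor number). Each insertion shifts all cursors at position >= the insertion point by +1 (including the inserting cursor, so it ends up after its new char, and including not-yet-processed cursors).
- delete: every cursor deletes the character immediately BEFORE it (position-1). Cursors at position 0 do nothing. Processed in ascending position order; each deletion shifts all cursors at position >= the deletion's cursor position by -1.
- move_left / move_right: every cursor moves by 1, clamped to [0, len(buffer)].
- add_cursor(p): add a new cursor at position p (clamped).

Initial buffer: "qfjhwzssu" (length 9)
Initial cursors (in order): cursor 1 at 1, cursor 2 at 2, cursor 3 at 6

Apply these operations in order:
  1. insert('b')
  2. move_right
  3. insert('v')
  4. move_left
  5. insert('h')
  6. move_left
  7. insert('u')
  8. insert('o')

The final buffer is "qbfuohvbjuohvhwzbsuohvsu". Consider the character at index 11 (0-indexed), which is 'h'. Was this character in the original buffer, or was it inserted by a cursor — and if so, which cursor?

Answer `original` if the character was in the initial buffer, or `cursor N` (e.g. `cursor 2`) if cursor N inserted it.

Answer: cursor 2

Derivation:
After op 1 (insert('b')): buffer="qbfbjhwzbssu" (len 12), cursors c1@2 c2@4 c3@9, authorship .1.2....3...
After op 2 (move_right): buffer="qbfbjhwzbssu" (len 12), cursors c1@3 c2@5 c3@10, authorship .1.2....3...
After op 3 (insert('v')): buffer="qbfvbjvhwzbsvsu" (len 15), cursors c1@4 c2@7 c3@13, authorship .1.12.2...3.3..
After op 4 (move_left): buffer="qbfvbjvhwzbsvsu" (len 15), cursors c1@3 c2@6 c3@12, authorship .1.12.2...3.3..
After op 5 (insert('h')): buffer="qbfhvbjhvhwzbshvsu" (len 18), cursors c1@4 c2@8 c3@15, authorship .1.112.22...3.33..
After op 6 (move_left): buffer="qbfhvbjhvhwzbshvsu" (len 18), cursors c1@3 c2@7 c3@14, authorship .1.112.22...3.33..
After op 7 (insert('u')): buffer="qbfuhvbjuhvhwzbsuhvsu" (len 21), cursors c1@4 c2@9 c3@17, authorship .1.1112.222...3.333..
After op 8 (insert('o')): buffer="qbfuohvbjuohvhwzbsuohvsu" (len 24), cursors c1@5 c2@11 c3@20, authorship .1.11112.2222...3.3333..
Authorship (.=original, N=cursor N): . 1 . 1 1 1 1 2 . 2 2 2 2 . . . 3 . 3 3 3 3 . .
Index 11: author = 2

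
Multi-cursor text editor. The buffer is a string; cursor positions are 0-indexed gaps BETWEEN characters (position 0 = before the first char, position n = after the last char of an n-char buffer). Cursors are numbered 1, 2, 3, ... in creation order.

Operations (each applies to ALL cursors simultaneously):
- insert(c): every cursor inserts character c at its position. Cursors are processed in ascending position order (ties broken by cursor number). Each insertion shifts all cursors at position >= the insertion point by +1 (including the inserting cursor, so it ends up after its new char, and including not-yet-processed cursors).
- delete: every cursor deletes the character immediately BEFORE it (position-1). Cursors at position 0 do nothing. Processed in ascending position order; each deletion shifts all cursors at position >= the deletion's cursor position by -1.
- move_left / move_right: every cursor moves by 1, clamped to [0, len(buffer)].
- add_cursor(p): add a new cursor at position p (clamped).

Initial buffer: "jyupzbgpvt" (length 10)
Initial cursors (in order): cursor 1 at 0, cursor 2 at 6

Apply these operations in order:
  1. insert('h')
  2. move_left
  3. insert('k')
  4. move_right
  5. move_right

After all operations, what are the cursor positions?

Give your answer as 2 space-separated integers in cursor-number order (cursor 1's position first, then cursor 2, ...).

After op 1 (insert('h')): buffer="hjyupzbhgpvt" (len 12), cursors c1@1 c2@8, authorship 1......2....
After op 2 (move_left): buffer="hjyupzbhgpvt" (len 12), cursors c1@0 c2@7, authorship 1......2....
After op 3 (insert('k')): buffer="khjyupzbkhgpvt" (len 14), cursors c1@1 c2@9, authorship 11......22....
After op 4 (move_right): buffer="khjyupzbkhgpvt" (len 14), cursors c1@2 c2@10, authorship 11......22....
After op 5 (move_right): buffer="khjyupzbkhgpvt" (len 14), cursors c1@3 c2@11, authorship 11......22....

Answer: 3 11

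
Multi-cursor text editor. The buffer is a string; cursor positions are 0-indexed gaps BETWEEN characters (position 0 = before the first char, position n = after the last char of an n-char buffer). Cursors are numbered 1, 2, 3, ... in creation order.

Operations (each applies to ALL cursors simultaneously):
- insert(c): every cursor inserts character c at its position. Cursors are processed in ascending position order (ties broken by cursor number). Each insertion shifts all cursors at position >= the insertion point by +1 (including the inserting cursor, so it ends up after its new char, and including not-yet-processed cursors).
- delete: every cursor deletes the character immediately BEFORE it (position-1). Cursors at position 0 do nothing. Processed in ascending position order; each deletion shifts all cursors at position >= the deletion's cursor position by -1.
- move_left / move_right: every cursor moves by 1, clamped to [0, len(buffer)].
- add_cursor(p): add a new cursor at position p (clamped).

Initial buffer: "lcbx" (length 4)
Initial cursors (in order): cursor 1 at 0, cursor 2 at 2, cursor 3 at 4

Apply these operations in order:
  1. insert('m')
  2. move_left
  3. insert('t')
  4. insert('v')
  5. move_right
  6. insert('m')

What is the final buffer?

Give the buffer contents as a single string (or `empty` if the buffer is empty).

Answer: tvmmlctvmmbxtvmm

Derivation:
After op 1 (insert('m')): buffer="mlcmbxm" (len 7), cursors c1@1 c2@4 c3@7, authorship 1..2..3
After op 2 (move_left): buffer="mlcmbxm" (len 7), cursors c1@0 c2@3 c3@6, authorship 1..2..3
After op 3 (insert('t')): buffer="tmlctmbxtm" (len 10), cursors c1@1 c2@5 c3@9, authorship 11..22..33
After op 4 (insert('v')): buffer="tvmlctvmbxtvm" (len 13), cursors c1@2 c2@7 c3@12, authorship 111..222..333
After op 5 (move_right): buffer="tvmlctvmbxtvm" (len 13), cursors c1@3 c2@8 c3@13, authorship 111..222..333
After op 6 (insert('m')): buffer="tvmmlctvmmbxtvmm" (len 16), cursors c1@4 c2@10 c3@16, authorship 1111..2222..3333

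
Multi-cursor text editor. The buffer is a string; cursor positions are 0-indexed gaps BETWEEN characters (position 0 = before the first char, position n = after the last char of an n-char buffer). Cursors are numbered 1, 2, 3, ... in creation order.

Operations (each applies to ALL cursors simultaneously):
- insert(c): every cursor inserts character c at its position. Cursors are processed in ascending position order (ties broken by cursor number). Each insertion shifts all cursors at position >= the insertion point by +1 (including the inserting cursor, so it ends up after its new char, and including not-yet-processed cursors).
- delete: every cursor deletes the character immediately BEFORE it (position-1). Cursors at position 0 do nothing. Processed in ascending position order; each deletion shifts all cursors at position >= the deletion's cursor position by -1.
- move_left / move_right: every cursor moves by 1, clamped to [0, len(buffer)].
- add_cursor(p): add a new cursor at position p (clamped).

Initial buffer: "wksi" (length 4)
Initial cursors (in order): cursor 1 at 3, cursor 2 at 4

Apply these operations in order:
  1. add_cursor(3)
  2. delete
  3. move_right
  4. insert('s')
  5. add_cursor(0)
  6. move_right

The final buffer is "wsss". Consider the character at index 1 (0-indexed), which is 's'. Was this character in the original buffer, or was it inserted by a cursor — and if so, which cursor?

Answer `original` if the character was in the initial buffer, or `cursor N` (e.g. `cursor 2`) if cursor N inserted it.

Answer: cursor 1

Derivation:
After op 1 (add_cursor(3)): buffer="wksi" (len 4), cursors c1@3 c3@3 c2@4, authorship ....
After op 2 (delete): buffer="w" (len 1), cursors c1@1 c2@1 c3@1, authorship .
After op 3 (move_right): buffer="w" (len 1), cursors c1@1 c2@1 c3@1, authorship .
After op 4 (insert('s')): buffer="wsss" (len 4), cursors c1@4 c2@4 c3@4, authorship .123
After op 5 (add_cursor(0)): buffer="wsss" (len 4), cursors c4@0 c1@4 c2@4 c3@4, authorship .123
After op 6 (move_right): buffer="wsss" (len 4), cursors c4@1 c1@4 c2@4 c3@4, authorship .123
Authorship (.=original, N=cursor N): . 1 2 3
Index 1: author = 1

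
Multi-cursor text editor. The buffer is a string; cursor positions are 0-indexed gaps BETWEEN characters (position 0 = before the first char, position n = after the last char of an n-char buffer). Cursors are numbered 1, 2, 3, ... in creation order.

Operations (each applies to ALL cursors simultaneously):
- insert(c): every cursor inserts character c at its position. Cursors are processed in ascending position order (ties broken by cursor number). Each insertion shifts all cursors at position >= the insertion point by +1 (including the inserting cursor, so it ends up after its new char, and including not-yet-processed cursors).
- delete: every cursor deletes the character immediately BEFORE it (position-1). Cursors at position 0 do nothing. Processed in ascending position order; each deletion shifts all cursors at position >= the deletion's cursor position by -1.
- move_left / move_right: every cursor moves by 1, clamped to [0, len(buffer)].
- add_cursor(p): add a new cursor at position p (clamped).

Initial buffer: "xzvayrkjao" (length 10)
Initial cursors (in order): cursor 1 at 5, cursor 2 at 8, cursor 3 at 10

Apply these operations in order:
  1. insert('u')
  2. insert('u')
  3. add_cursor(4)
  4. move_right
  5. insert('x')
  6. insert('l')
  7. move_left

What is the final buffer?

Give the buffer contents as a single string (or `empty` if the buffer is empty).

After op 1 (insert('u')): buffer="xzvayurkjuaou" (len 13), cursors c1@6 c2@10 c3@13, authorship .....1...2..3
After op 2 (insert('u')): buffer="xzvayuurkjuuaouu" (len 16), cursors c1@7 c2@12 c3@16, authorship .....11...22..33
After op 3 (add_cursor(4)): buffer="xzvayuurkjuuaouu" (len 16), cursors c4@4 c1@7 c2@12 c3@16, authorship .....11...22..33
After op 4 (move_right): buffer="xzvayuurkjuuaouu" (len 16), cursors c4@5 c1@8 c2@13 c3@16, authorship .....11...22..33
After op 5 (insert('x')): buffer="xzvayxuurxkjuuaxouux" (len 20), cursors c4@6 c1@10 c2@16 c3@20, authorship .....411.1..22.2.333
After op 6 (insert('l')): buffer="xzvayxluurxlkjuuaxlouuxl" (len 24), cursors c4@7 c1@12 c2@19 c3@24, authorship .....4411.11..22.22.3333
After op 7 (move_left): buffer="xzvayxluurxlkjuuaxlouuxl" (len 24), cursors c4@6 c1@11 c2@18 c3@23, authorship .....4411.11..22.22.3333

Answer: xzvayxluurxlkjuuaxlouuxl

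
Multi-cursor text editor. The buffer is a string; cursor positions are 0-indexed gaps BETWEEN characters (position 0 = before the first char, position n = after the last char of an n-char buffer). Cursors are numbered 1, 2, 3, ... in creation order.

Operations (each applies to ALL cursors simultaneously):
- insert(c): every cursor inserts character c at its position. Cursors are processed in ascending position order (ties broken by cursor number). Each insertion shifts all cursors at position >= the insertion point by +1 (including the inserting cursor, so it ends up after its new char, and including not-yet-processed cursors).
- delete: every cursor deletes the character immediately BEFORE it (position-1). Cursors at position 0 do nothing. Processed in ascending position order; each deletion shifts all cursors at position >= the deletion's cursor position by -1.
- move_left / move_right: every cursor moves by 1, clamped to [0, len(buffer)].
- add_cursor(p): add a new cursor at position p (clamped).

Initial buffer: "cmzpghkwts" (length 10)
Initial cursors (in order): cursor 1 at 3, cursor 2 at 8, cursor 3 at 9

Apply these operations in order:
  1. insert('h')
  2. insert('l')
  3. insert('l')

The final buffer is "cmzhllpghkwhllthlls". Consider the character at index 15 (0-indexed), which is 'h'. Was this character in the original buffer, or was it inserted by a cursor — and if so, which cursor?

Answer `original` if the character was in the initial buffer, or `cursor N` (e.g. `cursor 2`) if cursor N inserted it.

Answer: cursor 3

Derivation:
After op 1 (insert('h')): buffer="cmzhpghkwhths" (len 13), cursors c1@4 c2@10 c3@12, authorship ...1.....2.3.
After op 2 (insert('l')): buffer="cmzhlpghkwhlthls" (len 16), cursors c1@5 c2@12 c3@15, authorship ...11.....22.33.
After op 3 (insert('l')): buffer="cmzhllpghkwhllthlls" (len 19), cursors c1@6 c2@14 c3@18, authorship ...111.....222.333.
Authorship (.=original, N=cursor N): . . . 1 1 1 . . . . . 2 2 2 . 3 3 3 .
Index 15: author = 3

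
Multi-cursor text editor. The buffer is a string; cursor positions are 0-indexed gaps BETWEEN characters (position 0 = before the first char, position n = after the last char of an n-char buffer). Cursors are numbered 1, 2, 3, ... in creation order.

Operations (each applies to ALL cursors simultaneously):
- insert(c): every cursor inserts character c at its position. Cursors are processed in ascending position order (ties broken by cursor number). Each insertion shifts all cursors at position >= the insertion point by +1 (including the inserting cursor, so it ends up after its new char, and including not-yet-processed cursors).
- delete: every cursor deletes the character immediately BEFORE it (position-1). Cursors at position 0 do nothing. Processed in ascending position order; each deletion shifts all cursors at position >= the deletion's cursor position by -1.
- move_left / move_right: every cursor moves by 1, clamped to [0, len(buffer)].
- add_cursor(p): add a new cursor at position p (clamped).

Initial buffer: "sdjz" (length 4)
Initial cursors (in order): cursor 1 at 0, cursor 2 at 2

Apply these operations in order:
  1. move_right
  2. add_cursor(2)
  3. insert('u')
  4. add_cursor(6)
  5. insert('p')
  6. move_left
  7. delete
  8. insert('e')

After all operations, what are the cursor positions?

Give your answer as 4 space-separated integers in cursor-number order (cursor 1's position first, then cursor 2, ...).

Answer: 2 9 5 9

Derivation:
After op 1 (move_right): buffer="sdjz" (len 4), cursors c1@1 c2@3, authorship ....
After op 2 (add_cursor(2)): buffer="sdjz" (len 4), cursors c1@1 c3@2 c2@3, authorship ....
After op 3 (insert('u')): buffer="sudujuz" (len 7), cursors c1@2 c3@4 c2@6, authorship .1.3.2.
After op 4 (add_cursor(6)): buffer="sudujuz" (len 7), cursors c1@2 c3@4 c2@6 c4@6, authorship .1.3.2.
After op 5 (insert('p')): buffer="supdupjuppz" (len 11), cursors c1@3 c3@6 c2@10 c4@10, authorship .11.33.224.
After op 6 (move_left): buffer="supdupjuppz" (len 11), cursors c1@2 c3@5 c2@9 c4@9, authorship .11.33.224.
After op 7 (delete): buffer="spdpjpz" (len 7), cursors c1@1 c3@3 c2@5 c4@5, authorship .1.3.4.
After op 8 (insert('e')): buffer="sepdepjeepz" (len 11), cursors c1@2 c3@5 c2@9 c4@9, authorship .11.33.244.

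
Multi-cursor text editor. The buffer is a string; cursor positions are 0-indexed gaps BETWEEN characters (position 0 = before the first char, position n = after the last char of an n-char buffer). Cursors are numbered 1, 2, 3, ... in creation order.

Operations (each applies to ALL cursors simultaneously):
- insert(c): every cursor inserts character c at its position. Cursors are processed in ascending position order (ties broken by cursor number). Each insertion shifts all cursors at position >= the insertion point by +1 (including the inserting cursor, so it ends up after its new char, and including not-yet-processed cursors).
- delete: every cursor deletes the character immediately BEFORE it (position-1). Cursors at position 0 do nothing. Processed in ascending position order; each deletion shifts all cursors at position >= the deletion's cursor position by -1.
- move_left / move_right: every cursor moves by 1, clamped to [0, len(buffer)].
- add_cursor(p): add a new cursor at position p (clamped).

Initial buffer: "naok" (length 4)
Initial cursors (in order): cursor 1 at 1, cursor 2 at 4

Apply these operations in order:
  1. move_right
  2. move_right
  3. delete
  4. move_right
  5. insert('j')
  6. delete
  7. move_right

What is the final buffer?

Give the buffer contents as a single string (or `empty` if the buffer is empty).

After op 1 (move_right): buffer="naok" (len 4), cursors c1@2 c2@4, authorship ....
After op 2 (move_right): buffer="naok" (len 4), cursors c1@3 c2@4, authorship ....
After op 3 (delete): buffer="na" (len 2), cursors c1@2 c2@2, authorship ..
After op 4 (move_right): buffer="na" (len 2), cursors c1@2 c2@2, authorship ..
After op 5 (insert('j')): buffer="najj" (len 4), cursors c1@4 c2@4, authorship ..12
After op 6 (delete): buffer="na" (len 2), cursors c1@2 c2@2, authorship ..
After op 7 (move_right): buffer="na" (len 2), cursors c1@2 c2@2, authorship ..

Answer: na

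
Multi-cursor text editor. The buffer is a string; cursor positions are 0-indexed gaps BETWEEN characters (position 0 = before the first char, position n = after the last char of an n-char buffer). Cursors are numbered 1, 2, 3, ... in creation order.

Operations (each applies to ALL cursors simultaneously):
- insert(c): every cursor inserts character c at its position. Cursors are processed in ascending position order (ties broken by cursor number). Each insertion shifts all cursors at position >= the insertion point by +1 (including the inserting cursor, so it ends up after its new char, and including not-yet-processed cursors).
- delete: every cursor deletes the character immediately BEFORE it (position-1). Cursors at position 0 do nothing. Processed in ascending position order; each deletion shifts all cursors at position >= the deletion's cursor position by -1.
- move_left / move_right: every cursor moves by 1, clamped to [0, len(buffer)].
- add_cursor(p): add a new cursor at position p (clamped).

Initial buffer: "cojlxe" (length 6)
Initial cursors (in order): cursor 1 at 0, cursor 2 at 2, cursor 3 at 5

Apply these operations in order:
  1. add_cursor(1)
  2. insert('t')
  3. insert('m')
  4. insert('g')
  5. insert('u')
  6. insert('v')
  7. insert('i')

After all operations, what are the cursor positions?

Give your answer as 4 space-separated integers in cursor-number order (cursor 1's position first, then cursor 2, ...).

Answer: 6 20 29 13

Derivation:
After op 1 (add_cursor(1)): buffer="cojlxe" (len 6), cursors c1@0 c4@1 c2@2 c3@5, authorship ......
After op 2 (insert('t')): buffer="tctotjlxte" (len 10), cursors c1@1 c4@3 c2@5 c3@9, authorship 1.4.2...3.
After op 3 (insert('m')): buffer="tmctmotmjlxtme" (len 14), cursors c1@2 c4@5 c2@8 c3@13, authorship 11.44.22...33.
After op 4 (insert('g')): buffer="tmgctmgotmgjlxtmge" (len 18), cursors c1@3 c4@7 c2@11 c3@17, authorship 111.444.222...333.
After op 5 (insert('u')): buffer="tmguctmguotmgujlxtmgue" (len 22), cursors c1@4 c4@9 c2@14 c3@21, authorship 1111.4444.2222...3333.
After op 6 (insert('v')): buffer="tmguvctmguvotmguvjlxtmguve" (len 26), cursors c1@5 c4@11 c2@17 c3@25, authorship 11111.44444.22222...33333.
After op 7 (insert('i')): buffer="tmguvictmguviotmguvijlxtmguvie" (len 30), cursors c1@6 c4@13 c2@20 c3@29, authorship 111111.444444.222222...333333.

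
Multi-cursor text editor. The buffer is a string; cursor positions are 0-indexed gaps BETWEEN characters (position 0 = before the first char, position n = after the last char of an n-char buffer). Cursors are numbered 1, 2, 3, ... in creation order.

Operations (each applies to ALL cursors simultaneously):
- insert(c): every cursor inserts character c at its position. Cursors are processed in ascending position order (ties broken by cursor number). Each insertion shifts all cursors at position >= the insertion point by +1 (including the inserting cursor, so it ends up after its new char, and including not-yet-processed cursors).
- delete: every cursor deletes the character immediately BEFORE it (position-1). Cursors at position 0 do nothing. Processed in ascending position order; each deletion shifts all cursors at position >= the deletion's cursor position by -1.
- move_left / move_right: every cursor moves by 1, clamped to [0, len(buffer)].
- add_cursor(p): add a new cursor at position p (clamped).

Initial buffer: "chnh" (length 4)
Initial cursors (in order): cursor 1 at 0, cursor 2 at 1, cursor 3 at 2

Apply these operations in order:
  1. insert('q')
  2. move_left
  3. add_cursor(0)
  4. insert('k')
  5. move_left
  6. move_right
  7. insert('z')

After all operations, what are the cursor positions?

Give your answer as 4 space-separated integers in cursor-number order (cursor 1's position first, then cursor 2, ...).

After op 1 (insert('q')): buffer="qcqhqnh" (len 7), cursors c1@1 c2@3 c3@5, authorship 1.2.3..
After op 2 (move_left): buffer="qcqhqnh" (len 7), cursors c1@0 c2@2 c3@4, authorship 1.2.3..
After op 3 (add_cursor(0)): buffer="qcqhqnh" (len 7), cursors c1@0 c4@0 c2@2 c3@4, authorship 1.2.3..
After op 4 (insert('k')): buffer="kkqckqhkqnh" (len 11), cursors c1@2 c4@2 c2@5 c3@8, authorship 141.22.33..
After op 5 (move_left): buffer="kkqckqhkqnh" (len 11), cursors c1@1 c4@1 c2@4 c3@7, authorship 141.22.33..
After op 6 (move_right): buffer="kkqckqhkqnh" (len 11), cursors c1@2 c4@2 c2@5 c3@8, authorship 141.22.33..
After op 7 (insert('z')): buffer="kkzzqckzqhkzqnh" (len 15), cursors c1@4 c4@4 c2@8 c3@12, authorship 14141.222.333..

Answer: 4 8 12 4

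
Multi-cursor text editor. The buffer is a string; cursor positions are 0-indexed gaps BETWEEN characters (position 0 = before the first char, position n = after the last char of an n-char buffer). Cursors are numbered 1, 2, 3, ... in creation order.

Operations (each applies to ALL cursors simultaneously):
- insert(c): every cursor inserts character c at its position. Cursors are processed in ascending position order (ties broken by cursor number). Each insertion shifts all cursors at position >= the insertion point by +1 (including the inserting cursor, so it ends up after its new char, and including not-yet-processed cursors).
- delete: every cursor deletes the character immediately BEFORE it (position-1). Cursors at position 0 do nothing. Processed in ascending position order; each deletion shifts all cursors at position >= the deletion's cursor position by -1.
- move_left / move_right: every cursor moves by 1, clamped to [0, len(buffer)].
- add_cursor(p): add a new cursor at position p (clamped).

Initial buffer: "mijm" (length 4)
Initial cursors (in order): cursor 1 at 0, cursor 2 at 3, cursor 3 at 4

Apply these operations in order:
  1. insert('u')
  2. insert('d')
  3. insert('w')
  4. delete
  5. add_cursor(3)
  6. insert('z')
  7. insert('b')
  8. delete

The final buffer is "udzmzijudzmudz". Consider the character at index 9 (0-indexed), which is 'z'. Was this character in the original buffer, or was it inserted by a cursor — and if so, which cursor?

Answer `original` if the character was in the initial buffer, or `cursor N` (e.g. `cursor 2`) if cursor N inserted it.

After op 1 (insert('u')): buffer="umijumu" (len 7), cursors c1@1 c2@5 c3@7, authorship 1...2.3
After op 2 (insert('d')): buffer="udmijudmud" (len 10), cursors c1@2 c2@7 c3@10, authorship 11...22.33
After op 3 (insert('w')): buffer="udwmijudwmudw" (len 13), cursors c1@3 c2@9 c3@13, authorship 111...222.333
After op 4 (delete): buffer="udmijudmud" (len 10), cursors c1@2 c2@7 c3@10, authorship 11...22.33
After op 5 (add_cursor(3)): buffer="udmijudmud" (len 10), cursors c1@2 c4@3 c2@7 c3@10, authorship 11...22.33
After op 6 (insert('z')): buffer="udzmzijudzmudz" (len 14), cursors c1@3 c4@5 c2@10 c3@14, authorship 111.4..222.333
After op 7 (insert('b')): buffer="udzbmzbijudzbmudzb" (len 18), cursors c1@4 c4@7 c2@13 c3@18, authorship 1111.44..2222.3333
After op 8 (delete): buffer="udzmzijudzmudz" (len 14), cursors c1@3 c4@5 c2@10 c3@14, authorship 111.4..222.333
Authorship (.=original, N=cursor N): 1 1 1 . 4 . . 2 2 2 . 3 3 3
Index 9: author = 2

Answer: cursor 2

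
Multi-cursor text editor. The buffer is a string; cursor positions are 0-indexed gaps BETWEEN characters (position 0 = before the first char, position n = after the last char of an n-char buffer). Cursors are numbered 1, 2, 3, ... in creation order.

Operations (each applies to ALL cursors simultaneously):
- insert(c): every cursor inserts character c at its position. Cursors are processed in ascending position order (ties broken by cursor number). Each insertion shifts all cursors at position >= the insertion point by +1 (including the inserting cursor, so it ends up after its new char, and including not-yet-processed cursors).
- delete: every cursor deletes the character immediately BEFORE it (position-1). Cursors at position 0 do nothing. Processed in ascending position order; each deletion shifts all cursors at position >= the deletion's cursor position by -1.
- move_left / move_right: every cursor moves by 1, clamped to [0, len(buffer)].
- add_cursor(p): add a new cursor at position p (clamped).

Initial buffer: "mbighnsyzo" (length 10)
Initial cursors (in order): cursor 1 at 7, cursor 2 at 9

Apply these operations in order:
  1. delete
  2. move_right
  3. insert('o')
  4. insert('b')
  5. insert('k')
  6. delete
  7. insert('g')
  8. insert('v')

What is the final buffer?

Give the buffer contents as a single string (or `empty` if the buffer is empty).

Answer: mbighnyobgvoobgv

Derivation:
After op 1 (delete): buffer="mbighnyo" (len 8), cursors c1@6 c2@7, authorship ........
After op 2 (move_right): buffer="mbighnyo" (len 8), cursors c1@7 c2@8, authorship ........
After op 3 (insert('o')): buffer="mbighnyooo" (len 10), cursors c1@8 c2@10, authorship .......1.2
After op 4 (insert('b')): buffer="mbighnyoboob" (len 12), cursors c1@9 c2@12, authorship .......11.22
After op 5 (insert('k')): buffer="mbighnyobkoobk" (len 14), cursors c1@10 c2@14, authorship .......111.222
After op 6 (delete): buffer="mbighnyoboob" (len 12), cursors c1@9 c2@12, authorship .......11.22
After op 7 (insert('g')): buffer="mbighnyobgoobg" (len 14), cursors c1@10 c2@14, authorship .......111.222
After op 8 (insert('v')): buffer="mbighnyobgvoobgv" (len 16), cursors c1@11 c2@16, authorship .......1111.2222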